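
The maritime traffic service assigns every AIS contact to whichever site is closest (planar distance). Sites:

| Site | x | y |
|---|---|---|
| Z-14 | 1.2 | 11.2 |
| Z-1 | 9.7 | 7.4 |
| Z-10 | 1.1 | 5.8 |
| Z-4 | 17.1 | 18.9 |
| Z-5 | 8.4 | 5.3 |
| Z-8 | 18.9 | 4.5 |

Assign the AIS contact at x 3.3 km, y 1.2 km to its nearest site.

Z-10

Squared distances to each site:
Z-14: 104.410; Z-1: 79.400; Z-10: 26.000; Z-4: 503.730; Z-5: 42.820; Z-8: 254.250.
Minimum at Z-10.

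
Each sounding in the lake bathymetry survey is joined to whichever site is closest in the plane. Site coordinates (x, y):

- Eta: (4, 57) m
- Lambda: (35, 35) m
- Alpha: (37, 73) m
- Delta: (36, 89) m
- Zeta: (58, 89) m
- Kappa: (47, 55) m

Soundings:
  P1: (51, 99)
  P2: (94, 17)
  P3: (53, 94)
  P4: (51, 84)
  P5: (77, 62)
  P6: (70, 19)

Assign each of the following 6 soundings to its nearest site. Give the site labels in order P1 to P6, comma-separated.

Zeta, Kappa, Zeta, Zeta, Kappa, Lambda

P1 → Zeta (d²=149.00)
P2 → Kappa (d²=3653.00)
P3 → Zeta (d²=50.00)
P4 → Zeta (d²=74.00)
P5 → Kappa (d²=949.00)
P6 → Lambda (d²=1481.00)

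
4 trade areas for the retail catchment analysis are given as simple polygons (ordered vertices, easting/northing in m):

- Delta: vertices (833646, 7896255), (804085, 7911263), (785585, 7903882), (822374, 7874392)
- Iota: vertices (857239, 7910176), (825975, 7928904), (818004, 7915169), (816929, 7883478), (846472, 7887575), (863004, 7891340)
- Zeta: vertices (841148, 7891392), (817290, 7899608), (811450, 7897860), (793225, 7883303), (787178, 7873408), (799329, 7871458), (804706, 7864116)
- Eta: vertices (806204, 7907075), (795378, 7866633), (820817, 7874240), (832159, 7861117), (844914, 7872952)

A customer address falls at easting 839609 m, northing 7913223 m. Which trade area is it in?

Iota

Cast a ray rightward from (839609, 7913223). For each polygon, the edges (by vertex number in listed order) whose endpoints lie on opposite sides of northing = 7913223, where each meets that height, and whether that is right or left of the point:
Delta: no edge straddles that height → 0 crossings.
Iota: 1–2 at easting≈852152.4 (right), 3–4 at easting≈817938.0 (left) → 1 crossing.
Zeta: no edge straddles that height → 0 crossings.
Eta: no edge straddles that height → 0 crossings.
Only Iota has an odd count, so the point is inside Iota.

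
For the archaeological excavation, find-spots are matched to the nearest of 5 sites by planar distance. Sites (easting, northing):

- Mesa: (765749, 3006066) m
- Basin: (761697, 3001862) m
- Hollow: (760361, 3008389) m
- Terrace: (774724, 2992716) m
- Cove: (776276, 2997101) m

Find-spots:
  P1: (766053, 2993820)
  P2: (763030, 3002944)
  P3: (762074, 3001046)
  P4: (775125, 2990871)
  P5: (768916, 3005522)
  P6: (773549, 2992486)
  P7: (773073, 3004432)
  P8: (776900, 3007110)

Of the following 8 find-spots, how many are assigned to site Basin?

P1 → Terrace
P2 → Basin
P3 → Basin
P4 → Terrace
P5 → Mesa
P6 → Terrace
P7 → Mesa
P8 → Cove
2 of the 8 go to Basin.

2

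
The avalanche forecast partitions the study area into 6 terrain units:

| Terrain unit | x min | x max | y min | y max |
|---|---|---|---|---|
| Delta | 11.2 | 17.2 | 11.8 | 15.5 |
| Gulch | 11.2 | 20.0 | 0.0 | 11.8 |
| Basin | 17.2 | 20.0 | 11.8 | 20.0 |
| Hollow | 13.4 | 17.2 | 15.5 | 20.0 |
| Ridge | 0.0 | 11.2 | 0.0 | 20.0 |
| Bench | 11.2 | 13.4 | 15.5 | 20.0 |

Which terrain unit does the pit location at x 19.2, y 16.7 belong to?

The point has x = 19.2 and y = 16.7.
Only Basin satisfies 17.2 ≤ x ≤ 20.0 and 11.8 ≤ y ≤ 20.0.

Basin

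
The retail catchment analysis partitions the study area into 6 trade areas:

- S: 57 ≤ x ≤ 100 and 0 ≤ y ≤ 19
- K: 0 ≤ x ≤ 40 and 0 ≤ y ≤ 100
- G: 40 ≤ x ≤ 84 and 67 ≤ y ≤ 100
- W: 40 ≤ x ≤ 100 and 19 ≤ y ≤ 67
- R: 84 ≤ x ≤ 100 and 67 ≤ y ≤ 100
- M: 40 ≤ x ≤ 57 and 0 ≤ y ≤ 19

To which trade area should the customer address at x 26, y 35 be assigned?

K

The point has x = 26 and y = 35.
Only K satisfies 0 ≤ x ≤ 40 and 0 ≤ y ≤ 100.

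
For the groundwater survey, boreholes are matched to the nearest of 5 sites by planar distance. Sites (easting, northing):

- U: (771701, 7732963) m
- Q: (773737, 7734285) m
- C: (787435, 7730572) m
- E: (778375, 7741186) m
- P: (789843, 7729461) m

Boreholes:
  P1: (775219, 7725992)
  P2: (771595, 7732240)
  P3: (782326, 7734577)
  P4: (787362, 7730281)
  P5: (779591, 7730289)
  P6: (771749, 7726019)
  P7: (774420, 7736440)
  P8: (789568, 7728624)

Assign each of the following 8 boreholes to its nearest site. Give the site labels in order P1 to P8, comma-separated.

U, U, C, C, Q, U, Q, P

P1 → U (d²=60971165.00)
P2 → U (d²=533965.00)
P3 → C (d²=42141906.00)
P4 → C (d²=90010.00)
P5 → Q (d²=50237332.00)
P6 → U (d²=48221440.00)
P7 → Q (d²=5110514.00)
P8 → P (d²=776194.00)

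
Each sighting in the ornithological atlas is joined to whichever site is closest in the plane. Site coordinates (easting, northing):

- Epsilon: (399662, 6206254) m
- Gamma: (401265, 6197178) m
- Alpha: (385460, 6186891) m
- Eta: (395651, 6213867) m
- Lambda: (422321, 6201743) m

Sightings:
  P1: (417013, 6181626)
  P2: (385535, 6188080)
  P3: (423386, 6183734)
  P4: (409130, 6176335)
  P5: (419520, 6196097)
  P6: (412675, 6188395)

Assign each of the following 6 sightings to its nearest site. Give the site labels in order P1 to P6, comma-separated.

Lambda, Alpha, Lambda, Gamma, Lambda, Gamma

P1 → Lambda (d²=432868553.00)
P2 → Alpha (d²=1419346.00)
P3 → Lambda (d²=325458306.00)
P4 → Gamma (d²=496288874.00)
P5 → Lambda (d²=39722917.00)
P6 → Gamma (d²=207329189.00)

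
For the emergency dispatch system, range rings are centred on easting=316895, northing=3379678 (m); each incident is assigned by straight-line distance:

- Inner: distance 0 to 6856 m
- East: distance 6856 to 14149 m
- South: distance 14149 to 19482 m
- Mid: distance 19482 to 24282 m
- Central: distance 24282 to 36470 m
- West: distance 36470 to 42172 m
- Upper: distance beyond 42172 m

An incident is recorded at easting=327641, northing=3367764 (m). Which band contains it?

Distance = √((327641−316895)² + (3367764−3379678)²) = √(115476516.000 + 141943396.000) = 16044.311 m.
14149 ≤ 16044.311 < 19482 → South.

South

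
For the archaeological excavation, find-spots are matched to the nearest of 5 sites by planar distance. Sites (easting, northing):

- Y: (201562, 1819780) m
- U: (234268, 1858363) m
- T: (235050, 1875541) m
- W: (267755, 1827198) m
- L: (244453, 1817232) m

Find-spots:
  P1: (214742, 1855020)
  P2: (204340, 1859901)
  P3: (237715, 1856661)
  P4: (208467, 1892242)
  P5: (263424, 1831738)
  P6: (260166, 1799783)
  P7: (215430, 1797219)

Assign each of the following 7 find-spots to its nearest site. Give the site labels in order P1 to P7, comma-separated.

U, U, U, T, W, L, Y

P1 → U (d²=392440325.00)
P2 → U (d²=898050628.00)
P3 → U (d²=14778613.00)
P4 → T (d²=985579290.00)
P5 → W (d²=39369161.00)
P6 → L (d²=551365970.00)
P7 → Y (d²=701320145.00)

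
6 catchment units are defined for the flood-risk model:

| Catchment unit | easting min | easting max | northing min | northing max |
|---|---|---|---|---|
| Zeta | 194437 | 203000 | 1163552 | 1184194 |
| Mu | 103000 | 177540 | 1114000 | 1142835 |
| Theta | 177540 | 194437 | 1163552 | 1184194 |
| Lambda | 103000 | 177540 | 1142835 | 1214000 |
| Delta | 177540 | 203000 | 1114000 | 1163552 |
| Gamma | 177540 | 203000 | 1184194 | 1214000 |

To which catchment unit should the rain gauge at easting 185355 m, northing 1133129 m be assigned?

Delta

The point has easting = 185355 and northing = 1133129.
Only Delta satisfies 177540 ≤ easting ≤ 203000 and 1114000 ≤ northing ≤ 1163552.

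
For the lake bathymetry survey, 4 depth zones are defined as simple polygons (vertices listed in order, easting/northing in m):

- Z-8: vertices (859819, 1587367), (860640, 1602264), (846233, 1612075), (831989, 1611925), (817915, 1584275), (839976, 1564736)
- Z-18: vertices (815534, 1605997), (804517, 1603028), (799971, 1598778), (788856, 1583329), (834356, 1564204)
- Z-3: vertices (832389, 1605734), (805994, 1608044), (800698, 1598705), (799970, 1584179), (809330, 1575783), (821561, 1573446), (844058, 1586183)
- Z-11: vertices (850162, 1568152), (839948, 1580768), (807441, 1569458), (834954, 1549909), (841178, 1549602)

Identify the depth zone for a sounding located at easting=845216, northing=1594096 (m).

Z-8

Cast a ray rightward from (845216, 1594096). For each polygon, the edges (by vertex number in listed order) whose endpoints lie on opposite sides of northing = 1594096, where each meets that height, and whether that is right or left of the point:
Z-8: 1–2 at easting≈860189.8 (right), 4–5 at easting≈822913.9 (left) → 1 crossing.
Z-18: 3–4 at easting≈796602.5 (left), 5–1 at easting≈820893.8 (left) → 0 crossings.
Z-3: 3–4 at easting≈800467.0 (left), 7–1 at easting≈839335.1 (left) → 0 crossings.
Z-11: no edge straddles that height → 0 crossings.
Only Z-8 has an odd count, so the point is inside Z-8.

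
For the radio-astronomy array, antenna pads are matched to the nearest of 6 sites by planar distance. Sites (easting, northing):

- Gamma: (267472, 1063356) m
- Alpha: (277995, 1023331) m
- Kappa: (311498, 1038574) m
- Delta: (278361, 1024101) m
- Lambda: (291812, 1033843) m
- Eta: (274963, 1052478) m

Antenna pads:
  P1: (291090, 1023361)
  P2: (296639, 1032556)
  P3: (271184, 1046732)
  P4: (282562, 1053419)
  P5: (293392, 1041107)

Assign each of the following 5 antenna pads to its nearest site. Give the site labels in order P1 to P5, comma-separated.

P1 → Lambda (d²=110393608.00)
P2 → Lambda (d²=24956298.00)
P3 → Eta (d²=47297357.00)
P4 → Eta (d²=58630282.00)
P5 → Lambda (d²=55262096.00)

Lambda, Lambda, Eta, Eta, Lambda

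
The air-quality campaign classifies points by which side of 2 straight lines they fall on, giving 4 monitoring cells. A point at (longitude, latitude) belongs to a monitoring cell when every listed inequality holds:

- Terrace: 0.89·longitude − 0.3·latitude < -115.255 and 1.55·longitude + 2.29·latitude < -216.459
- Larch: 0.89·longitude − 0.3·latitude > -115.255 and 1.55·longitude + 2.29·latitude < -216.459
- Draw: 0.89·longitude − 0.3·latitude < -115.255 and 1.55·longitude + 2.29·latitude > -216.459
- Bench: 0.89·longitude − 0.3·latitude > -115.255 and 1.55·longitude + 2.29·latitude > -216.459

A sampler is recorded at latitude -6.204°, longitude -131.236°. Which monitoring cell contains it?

0.89·-131.236 − 0.3·-6.204 = -114.939, which is > -115.255
1.55·-131.236 + 2.29·-6.204 = -217.623, which is < -216.459
This sign pattern matches Larch.

Larch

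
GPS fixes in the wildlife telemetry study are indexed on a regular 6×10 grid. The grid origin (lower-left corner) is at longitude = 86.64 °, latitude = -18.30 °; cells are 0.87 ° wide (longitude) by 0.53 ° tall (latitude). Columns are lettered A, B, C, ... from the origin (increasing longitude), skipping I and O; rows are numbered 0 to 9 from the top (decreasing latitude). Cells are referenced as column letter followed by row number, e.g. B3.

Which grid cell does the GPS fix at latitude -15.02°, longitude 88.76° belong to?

Column index: ⌊(88.76 − 86.64) / 0.87⌋ = ⌊2.437⌋ = 2 → column C
Row offset from origin: ⌊(-15.02 − -18.30) / 0.53⌋ = ⌊6.189⌋ = 6 → row 3 (counted from top)

C3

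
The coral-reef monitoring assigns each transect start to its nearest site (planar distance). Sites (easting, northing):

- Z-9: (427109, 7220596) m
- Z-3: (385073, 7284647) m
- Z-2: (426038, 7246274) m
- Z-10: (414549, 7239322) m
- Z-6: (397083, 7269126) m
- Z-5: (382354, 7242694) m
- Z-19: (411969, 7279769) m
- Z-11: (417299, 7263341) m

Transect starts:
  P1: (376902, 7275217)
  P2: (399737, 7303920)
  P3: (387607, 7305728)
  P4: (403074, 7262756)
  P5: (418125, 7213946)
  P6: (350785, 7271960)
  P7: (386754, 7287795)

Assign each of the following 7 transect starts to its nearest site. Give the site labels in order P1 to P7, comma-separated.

P1 → Z-3 (d²=155690141.00)
P2 → Z-3 (d²=586481425.00)
P3 → Z-3 (d²=450829717.00)
P4 → Z-6 (d²=76468981.00)
P5 → Z-9 (d²=124934756.00)
P6 → Z-3 (d²=1336626913.00)
P7 → Z-3 (d²=12735665.00)

Z-3, Z-3, Z-3, Z-6, Z-9, Z-3, Z-3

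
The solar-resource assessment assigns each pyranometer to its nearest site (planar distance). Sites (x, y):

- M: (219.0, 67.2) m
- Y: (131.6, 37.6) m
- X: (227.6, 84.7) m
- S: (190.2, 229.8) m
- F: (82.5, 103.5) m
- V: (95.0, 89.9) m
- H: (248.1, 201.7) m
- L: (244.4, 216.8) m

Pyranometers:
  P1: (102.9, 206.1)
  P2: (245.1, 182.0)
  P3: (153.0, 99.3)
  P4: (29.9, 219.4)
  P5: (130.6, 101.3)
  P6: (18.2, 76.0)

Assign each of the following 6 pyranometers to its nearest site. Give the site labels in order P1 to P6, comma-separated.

S, H, V, F, V, F

P1 → S (d²=8182.98)
P2 → H (d²=397.09)
P3 → V (d²=3452.36)
P4 → F (d²=16199.57)
P5 → V (d²=1397.32)
P6 → F (d²=4890.74)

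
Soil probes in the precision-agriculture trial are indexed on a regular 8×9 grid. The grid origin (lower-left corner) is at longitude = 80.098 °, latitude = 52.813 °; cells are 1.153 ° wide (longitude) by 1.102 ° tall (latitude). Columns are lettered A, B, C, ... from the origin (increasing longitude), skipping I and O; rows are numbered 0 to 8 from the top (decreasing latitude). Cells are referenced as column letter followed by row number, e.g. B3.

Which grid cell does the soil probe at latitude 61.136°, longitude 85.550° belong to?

E1

Column index: ⌊(85.550 − 80.098) / 1.153⌋ = ⌊4.729⌋ = 4 → column E
Row offset from origin: ⌊(61.136 − 52.813) / 1.102⌋ = ⌊7.553⌋ = 7 → row 1 (counted from top)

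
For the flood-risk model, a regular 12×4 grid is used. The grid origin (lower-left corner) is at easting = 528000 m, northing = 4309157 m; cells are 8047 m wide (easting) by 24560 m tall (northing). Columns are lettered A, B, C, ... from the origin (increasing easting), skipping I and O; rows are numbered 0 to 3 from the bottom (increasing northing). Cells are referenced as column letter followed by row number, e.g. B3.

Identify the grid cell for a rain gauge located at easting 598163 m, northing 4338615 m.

Column index: ⌊(598163 − 528000) / 8047⌋ = ⌊8.719⌋ = 8 → column J
Row offset from origin: ⌊(4338615 − 4309157) / 24560⌋ = ⌊1.199⌋ = 1 → row 1

J1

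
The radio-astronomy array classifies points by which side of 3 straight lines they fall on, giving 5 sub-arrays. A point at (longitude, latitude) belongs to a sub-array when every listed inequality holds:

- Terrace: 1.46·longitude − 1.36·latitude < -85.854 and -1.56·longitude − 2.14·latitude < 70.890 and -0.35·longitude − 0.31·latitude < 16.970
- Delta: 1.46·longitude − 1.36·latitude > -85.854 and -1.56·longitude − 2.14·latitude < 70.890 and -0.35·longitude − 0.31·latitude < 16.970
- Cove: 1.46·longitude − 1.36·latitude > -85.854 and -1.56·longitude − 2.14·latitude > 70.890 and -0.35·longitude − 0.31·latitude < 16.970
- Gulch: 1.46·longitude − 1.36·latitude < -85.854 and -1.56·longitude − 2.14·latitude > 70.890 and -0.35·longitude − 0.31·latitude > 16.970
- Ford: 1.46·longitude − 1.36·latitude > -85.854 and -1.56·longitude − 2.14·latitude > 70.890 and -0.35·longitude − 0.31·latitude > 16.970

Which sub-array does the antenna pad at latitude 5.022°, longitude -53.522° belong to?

Ford

1.46·-53.522 − 1.36·5.022 = -84.972, which is > -85.854
-1.56·-53.522 − 2.14·5.022 = 72.747, which is > 70.890
-0.35·-53.522 − 0.31·5.022 = 17.176, which is > 16.970
This sign pattern matches Ford.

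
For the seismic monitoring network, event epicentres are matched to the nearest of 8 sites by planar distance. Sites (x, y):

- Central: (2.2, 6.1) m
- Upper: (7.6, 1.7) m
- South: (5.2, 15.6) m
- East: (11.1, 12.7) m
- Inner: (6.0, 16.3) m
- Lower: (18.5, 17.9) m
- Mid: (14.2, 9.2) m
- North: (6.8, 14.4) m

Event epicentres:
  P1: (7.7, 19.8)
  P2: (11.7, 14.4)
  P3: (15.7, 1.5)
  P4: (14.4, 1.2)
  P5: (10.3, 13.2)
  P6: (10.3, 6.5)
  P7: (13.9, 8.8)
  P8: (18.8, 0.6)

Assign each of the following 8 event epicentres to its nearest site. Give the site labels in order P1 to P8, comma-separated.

P1 → Inner (d²=15.14)
P2 → East (d²=3.25)
P3 → Mid (d²=61.54)
P4 → Upper (d²=46.49)
P5 → East (d²=0.89)
P6 → Mid (d²=22.50)
P7 → Mid (d²=0.25)
P8 → Mid (d²=95.12)

Inner, East, Mid, Upper, East, Mid, Mid, Mid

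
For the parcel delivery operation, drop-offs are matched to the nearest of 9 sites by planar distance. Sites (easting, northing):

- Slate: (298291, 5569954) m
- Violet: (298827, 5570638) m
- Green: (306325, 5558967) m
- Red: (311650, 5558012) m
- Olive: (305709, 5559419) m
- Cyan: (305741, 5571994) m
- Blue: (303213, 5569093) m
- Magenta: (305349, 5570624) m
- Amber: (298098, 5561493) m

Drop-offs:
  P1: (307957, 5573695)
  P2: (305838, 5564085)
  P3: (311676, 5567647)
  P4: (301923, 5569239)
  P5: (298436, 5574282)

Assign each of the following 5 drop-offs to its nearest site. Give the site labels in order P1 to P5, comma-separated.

P1 → Cyan (d²=7804057.00)
P2 → Olive (d²=21788197.00)
P3 → Magenta (d²=48893458.00)
P4 → Blue (d²=1685416.00)
P5 → Violet (d²=13431617.00)

Cyan, Olive, Magenta, Blue, Violet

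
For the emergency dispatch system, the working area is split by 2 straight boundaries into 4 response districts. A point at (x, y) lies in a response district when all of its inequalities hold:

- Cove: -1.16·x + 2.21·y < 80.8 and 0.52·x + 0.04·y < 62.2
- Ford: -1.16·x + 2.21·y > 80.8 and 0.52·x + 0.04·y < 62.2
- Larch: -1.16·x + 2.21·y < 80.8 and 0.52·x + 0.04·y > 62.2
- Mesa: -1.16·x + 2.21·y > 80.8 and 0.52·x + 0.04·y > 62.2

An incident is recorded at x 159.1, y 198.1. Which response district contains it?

-1.16·159.1 + 2.21·198.1 = 253.245, which is > 80.8
0.52·159.1 + 0.04·198.1 = 90.656, which is > 62.2
This sign pattern matches Mesa.

Mesa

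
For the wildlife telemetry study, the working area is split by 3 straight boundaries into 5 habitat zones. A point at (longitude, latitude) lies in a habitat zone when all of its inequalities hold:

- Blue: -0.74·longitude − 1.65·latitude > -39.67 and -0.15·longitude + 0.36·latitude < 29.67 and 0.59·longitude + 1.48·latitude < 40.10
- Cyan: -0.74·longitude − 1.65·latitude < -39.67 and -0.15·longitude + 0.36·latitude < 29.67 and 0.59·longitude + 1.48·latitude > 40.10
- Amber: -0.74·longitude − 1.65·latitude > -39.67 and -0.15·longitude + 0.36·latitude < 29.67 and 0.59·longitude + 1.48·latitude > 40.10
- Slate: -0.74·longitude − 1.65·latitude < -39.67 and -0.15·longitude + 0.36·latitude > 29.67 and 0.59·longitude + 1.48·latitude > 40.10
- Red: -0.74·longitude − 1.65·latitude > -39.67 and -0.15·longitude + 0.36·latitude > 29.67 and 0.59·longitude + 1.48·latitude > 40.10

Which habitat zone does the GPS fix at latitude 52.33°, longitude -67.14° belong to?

Blue

-0.74·-67.14 − 1.65·52.33 = -36.661, which is > -39.67
-0.15·-67.14 + 0.36·52.33 = 28.910, which is < 29.67
0.59·-67.14 + 1.48·52.33 = 37.836, which is < 40.10
This sign pattern matches Blue.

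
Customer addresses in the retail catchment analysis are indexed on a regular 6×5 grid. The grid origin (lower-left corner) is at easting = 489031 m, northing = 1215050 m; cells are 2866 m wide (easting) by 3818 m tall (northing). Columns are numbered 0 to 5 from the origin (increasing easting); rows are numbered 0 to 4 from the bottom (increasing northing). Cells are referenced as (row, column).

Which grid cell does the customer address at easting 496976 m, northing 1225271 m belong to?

(2, 2)

Column index: ⌊(496976 − 489031) / 2866⌋ = ⌊2.772⌋ = 2
Row offset from origin: ⌊(1225271 − 1215050) / 3818⌋ = ⌊2.677⌋ = 2 → row 2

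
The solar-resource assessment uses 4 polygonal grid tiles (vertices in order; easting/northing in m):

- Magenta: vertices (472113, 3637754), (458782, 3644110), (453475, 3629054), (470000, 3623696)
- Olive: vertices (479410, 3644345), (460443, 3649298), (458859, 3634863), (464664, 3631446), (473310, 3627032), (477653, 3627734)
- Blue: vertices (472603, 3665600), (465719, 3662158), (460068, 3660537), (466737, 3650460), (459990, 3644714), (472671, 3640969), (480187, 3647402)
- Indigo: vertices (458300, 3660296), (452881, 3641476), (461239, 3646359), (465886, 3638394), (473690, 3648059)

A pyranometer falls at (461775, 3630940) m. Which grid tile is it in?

Magenta

Cast a ray rightward from (461775, 3630940). For each polygon, the edges (by vertex number in listed order) whose endpoints lie on opposite sides of northing = 3630940, where each meets that height, and whether that is right or left of the point:
Magenta: 2–3 at easting≈454139.8 (left), 4–1 at easting≈471088.8 (right) → 1 crossing.
Olive: 4–5 at easting≈465655.1 (right), 6–1 at easting≈477992.1 (right) → 2 crossings.
Blue: no edge straddles that height → 0 crossings.
Indigo: no edge straddles that height → 0 crossings.
Only Magenta has an odd count, so the point is inside Magenta.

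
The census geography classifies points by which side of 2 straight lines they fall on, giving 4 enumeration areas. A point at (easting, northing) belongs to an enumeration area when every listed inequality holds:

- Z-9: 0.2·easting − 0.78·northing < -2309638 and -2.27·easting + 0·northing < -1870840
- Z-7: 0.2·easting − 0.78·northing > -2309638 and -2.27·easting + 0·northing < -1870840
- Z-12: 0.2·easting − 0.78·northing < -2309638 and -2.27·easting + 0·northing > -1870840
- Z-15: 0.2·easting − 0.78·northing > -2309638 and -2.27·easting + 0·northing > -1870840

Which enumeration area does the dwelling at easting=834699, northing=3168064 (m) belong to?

Z-7

0.2·834699 − 0.78·3168064 = -2304150.120, which is > -2309638
-2.27·834699 + 0·3168064 = -1894766.730, which is < -1870840
This sign pattern matches Z-7.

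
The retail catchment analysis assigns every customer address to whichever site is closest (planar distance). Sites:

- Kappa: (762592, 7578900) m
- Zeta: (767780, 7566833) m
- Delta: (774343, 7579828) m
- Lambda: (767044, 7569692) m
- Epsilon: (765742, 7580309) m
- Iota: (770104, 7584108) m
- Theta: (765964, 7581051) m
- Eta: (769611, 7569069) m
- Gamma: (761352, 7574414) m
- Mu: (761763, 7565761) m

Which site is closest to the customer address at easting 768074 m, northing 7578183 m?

Epsilon

Squared distances to each site:
Kappa: 30566413.000; Zeta: 128908936.000; Delta: 42006386.000; Lambda: 73157981.000; Epsilon: 9958100.000; Iota: 39226525.000; Theta: 12677524.000; Eta: 85427365.000; Gamma: 59390645.000; Mu: 194134805.000.
Minimum at Epsilon.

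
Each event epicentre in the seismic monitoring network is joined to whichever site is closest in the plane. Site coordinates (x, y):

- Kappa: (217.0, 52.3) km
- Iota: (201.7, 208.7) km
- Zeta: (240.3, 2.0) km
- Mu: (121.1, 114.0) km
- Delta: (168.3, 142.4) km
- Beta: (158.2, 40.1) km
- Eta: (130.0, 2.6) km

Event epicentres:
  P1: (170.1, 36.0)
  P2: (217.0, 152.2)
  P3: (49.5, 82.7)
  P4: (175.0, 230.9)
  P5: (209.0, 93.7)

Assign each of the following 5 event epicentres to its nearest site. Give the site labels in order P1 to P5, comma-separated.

P1 → Beta (d²=158.42)
P2 → Delta (d²=2467.73)
P3 → Mu (d²=6106.25)
P4 → Iota (d²=1205.73)
P5 → Kappa (d²=1777.96)

Beta, Delta, Mu, Iota, Kappa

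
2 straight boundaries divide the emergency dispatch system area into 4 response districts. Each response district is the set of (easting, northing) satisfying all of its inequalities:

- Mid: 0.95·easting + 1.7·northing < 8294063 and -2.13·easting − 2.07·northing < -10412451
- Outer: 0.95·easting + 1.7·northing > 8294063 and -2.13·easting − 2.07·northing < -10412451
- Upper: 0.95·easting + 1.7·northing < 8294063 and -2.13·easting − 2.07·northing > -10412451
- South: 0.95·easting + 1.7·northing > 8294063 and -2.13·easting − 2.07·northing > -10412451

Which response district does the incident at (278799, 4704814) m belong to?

Upper

0.95·278799 + 1.7·4704814 = 8263042.850, which is < 8294063
-2.13·278799 − 2.07·4704814 = -10332806.850, which is > -10412451
This sign pattern matches Upper.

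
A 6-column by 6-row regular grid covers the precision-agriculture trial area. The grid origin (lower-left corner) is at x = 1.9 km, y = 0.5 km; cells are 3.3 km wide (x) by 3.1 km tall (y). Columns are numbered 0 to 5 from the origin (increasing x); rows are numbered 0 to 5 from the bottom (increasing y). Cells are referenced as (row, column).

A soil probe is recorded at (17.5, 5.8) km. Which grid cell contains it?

(1, 4)

Column index: ⌊(17.5 − 1.9) / 3.3⌋ = ⌊4.727⌋ = 4
Row offset from origin: ⌊(5.8 − 0.5) / 3.1⌋ = ⌊1.710⌋ = 1 → row 1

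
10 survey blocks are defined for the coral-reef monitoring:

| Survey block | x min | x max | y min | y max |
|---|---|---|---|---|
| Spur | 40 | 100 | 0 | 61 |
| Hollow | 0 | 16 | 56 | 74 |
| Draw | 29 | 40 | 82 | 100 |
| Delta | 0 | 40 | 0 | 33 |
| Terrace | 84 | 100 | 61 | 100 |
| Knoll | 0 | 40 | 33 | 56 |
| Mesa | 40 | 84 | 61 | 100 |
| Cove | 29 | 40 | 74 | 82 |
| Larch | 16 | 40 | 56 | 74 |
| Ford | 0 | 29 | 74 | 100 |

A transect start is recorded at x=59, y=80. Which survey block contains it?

Mesa

The point has x = 59 and y = 80.
Only Mesa satisfies 40 ≤ x ≤ 84 and 61 ≤ y ≤ 100.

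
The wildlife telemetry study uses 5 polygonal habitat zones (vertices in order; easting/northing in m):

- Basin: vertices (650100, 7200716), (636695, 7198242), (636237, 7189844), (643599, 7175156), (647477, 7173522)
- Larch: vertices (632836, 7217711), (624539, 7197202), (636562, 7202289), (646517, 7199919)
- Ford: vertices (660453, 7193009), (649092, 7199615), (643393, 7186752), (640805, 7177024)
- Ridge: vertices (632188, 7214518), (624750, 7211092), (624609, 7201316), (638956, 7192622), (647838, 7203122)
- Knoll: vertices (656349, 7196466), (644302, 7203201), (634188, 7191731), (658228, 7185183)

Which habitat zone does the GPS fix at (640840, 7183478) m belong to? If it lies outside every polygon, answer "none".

Basin

Cast a ray rightward from (640840, 7183478). For each polygon, the edges (by vertex number in listed order) whose endpoints lie on opposite sides of northing = 7183478, where each meets that height, and whether that is right or left of the point:
Basin: 3–4 at easting≈639427.8 (left), 5–1 at easting≈648437.3 (right) → 1 crossing.
Larch: no edge straddles that height → 0 crossings.
Ford: 3–4 at easting≈642522.0 (right), 4–1 at easting≈648737.9 (right) → 2 crossings.
Ridge: no edge straddles that height → 0 crossings.
Knoll: no edge straddles that height → 0 crossings.
Only Basin has an odd count, so the point is inside Basin.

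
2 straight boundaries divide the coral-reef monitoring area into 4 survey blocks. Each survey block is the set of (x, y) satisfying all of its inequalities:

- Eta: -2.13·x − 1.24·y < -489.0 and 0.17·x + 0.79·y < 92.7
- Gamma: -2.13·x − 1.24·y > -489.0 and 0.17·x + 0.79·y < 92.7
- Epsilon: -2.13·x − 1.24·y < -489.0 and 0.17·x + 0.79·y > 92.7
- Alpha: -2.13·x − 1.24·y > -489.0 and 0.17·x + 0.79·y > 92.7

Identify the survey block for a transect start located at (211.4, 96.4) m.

-2.13·211.4 − 1.24·96.4 = -569.818, which is < -489.0
0.17·211.4 + 0.79·96.4 = 112.094, which is > 92.7
This sign pattern matches Epsilon.

Epsilon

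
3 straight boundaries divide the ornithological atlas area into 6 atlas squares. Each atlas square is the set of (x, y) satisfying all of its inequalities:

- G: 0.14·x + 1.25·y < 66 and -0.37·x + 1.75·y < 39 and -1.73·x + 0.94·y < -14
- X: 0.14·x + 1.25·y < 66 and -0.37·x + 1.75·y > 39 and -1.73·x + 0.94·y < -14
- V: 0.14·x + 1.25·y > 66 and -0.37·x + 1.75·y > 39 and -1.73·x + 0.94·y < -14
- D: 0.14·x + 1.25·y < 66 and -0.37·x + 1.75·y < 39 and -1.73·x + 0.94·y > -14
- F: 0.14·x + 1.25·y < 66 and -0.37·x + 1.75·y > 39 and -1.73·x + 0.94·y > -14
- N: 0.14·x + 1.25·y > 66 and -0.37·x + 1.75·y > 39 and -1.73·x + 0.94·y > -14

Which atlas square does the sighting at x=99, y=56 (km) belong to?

0.14·99 + 1.25·56 = 83.860, which is > 66
-0.37·99 + 1.75·56 = 61.370, which is > 39
-1.73·99 + 0.94·56 = -118.630, which is < -14
This sign pattern matches V.

V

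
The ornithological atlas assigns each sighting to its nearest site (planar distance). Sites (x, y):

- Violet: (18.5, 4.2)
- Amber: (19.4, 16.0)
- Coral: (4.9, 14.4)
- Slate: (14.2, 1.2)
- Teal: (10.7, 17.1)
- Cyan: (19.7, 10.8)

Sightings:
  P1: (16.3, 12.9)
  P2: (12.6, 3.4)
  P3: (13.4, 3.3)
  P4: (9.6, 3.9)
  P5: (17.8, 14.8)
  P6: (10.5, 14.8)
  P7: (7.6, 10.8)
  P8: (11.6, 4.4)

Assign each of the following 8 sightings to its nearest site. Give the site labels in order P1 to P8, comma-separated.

Cyan, Slate, Slate, Slate, Amber, Teal, Coral, Slate

P1 → Cyan (d²=15.97)
P2 → Slate (d²=7.40)
P3 → Slate (d²=5.05)
P4 → Slate (d²=28.45)
P5 → Amber (d²=4.00)
P6 → Teal (d²=5.33)
P7 → Coral (d²=20.25)
P8 → Slate (d²=17.00)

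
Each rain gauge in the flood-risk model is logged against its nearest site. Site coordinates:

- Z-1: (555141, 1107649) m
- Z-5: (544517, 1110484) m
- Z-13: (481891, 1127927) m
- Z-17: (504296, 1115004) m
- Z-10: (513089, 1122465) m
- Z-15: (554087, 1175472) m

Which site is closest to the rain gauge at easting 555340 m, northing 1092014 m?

Z-1

Squared distances to each site:
Z-1: 244492826.000; Z-5: 458278229.000; Z-13: 6684499170.000; Z-17: 3134030036.000; Z-10: 2712410402.000; Z-15: 6966807773.000.
Minimum at Z-1.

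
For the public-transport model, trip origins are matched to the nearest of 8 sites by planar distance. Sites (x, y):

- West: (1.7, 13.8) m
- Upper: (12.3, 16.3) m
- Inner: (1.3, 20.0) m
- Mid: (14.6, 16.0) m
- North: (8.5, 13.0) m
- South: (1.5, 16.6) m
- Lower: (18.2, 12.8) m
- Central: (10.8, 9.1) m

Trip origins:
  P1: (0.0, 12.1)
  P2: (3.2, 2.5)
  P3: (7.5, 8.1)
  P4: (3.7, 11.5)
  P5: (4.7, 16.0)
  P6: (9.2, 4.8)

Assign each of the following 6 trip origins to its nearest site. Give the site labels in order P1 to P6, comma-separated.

West, Central, Central, West, South, Central

P1 → West (d²=5.78)
P2 → Central (d²=101.32)
P3 → Central (d²=11.89)
P4 → West (d²=9.29)
P5 → South (d²=10.60)
P6 → Central (d²=21.05)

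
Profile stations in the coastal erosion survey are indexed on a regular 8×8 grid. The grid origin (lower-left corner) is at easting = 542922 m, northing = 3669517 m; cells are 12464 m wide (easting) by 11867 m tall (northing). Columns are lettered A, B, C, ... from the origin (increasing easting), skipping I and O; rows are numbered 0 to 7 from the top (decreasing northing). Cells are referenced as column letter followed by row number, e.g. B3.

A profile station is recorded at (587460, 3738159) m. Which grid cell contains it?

Column index: ⌊(587460 − 542922) / 12464⌋ = ⌊3.573⌋ = 3 → column D
Row offset from origin: ⌊(3738159 − 3669517) / 11867⌋ = ⌊5.784⌋ = 5 → row 2 (counted from top)

D2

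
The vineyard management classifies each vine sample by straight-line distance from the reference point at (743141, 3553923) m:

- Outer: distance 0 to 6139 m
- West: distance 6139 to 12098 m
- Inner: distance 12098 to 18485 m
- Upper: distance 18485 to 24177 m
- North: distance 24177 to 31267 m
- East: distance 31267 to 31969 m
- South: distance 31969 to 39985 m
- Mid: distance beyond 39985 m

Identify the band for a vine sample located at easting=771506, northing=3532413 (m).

South

Distance = √((771506−743141)² + (3532413−3553923)²) = √(804573225.000 + 462680100.000) = 35598.502 m.
31969 ≤ 35598.502 < 39985 → South.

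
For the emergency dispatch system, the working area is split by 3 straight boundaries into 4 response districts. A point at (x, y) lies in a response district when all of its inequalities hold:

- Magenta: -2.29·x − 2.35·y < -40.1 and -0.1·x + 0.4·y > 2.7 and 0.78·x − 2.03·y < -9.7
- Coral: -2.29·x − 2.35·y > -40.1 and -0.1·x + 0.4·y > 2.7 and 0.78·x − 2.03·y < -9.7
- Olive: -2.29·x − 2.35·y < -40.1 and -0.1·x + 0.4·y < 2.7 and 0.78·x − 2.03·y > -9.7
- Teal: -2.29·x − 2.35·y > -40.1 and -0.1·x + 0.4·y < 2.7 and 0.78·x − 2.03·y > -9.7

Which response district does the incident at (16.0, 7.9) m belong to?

-2.29·16.0 − 2.35·7.9 = -55.205, which is < -40.1
-0.1·16.0 + 0.4·7.9 = 1.560, which is < 2.7
0.78·16.0 − 2.03·7.9 = -3.557, which is > -9.7
This sign pattern matches Olive.

Olive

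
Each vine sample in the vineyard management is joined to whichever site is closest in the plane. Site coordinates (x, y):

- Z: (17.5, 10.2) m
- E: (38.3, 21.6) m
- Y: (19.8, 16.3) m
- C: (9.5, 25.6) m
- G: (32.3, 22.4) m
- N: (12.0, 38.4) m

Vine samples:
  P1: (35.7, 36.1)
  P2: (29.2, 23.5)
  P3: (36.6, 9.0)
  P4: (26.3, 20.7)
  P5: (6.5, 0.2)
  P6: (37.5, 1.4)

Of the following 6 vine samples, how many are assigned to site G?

3

P1 → G
P2 → G
P3 → E
P4 → G
P5 → Z
P6 → E
3 of the 6 go to G.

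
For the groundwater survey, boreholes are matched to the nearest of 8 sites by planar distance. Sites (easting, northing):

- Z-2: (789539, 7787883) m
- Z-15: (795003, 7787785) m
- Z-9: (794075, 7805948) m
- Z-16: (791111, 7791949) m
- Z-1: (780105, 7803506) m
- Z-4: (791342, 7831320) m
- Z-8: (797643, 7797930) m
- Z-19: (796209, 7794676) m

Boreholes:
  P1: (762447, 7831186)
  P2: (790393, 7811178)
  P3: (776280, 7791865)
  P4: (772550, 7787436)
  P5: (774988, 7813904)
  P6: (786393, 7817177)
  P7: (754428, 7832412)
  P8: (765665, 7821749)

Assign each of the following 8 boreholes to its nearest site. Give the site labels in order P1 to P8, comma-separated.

P1 → Z-4 (d²=834938981.00)
P2 → Z-9 (d²=40910024.00)
P3 → Z-1 (d²=150143506.00)
P4 → Z-2 (d²=288825930.00)
P5 → Z-1 (d²=134302093.00)
P6 → Z-9 (d²=185103565.00)
P7 → Z-4 (d²=1363835860.00)
P8 → Z-1 (d²=541320649.00)

Z-4, Z-9, Z-1, Z-2, Z-1, Z-9, Z-4, Z-1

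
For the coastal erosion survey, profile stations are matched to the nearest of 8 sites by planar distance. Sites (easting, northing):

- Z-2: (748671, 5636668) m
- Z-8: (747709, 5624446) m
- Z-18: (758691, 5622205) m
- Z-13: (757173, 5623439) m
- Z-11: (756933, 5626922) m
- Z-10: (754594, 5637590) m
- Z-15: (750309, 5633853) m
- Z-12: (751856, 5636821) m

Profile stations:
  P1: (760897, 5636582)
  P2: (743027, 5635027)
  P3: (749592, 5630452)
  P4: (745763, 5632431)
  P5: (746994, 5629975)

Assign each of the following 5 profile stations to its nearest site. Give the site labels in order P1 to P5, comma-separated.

Z-10, Z-2, Z-15, Z-15, Z-15

P1 → Z-10 (d²=40743873.00)
P2 → Z-2 (d²=34547617.00)
P3 → Z-15 (d²=12080890.00)
P4 → Z-15 (d²=22688200.00)
P5 → Z-15 (d²=26028109.00)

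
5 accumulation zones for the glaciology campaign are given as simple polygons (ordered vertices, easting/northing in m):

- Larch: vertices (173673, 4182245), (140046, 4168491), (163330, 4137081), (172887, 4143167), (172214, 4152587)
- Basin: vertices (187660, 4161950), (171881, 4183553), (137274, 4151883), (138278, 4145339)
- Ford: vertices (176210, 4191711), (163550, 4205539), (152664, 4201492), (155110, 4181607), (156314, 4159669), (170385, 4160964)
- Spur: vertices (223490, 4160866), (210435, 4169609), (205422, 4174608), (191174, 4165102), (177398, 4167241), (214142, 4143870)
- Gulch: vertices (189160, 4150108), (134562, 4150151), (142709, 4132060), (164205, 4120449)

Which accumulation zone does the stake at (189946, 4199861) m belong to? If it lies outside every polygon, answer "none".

Cast a ray rightward from (189946, 4199861). For each polygon, the edges (by vertex number in listed order) whose endpoints lie on opposite sides of northing = 4199861, where each meets that height, and whether that is right or left of the point:
Larch: no edge straddles that height → 0 crossings.
Basin: no edge straddles that height → 0 crossings.
Ford: 1–2 at easting≈168748.4 (left), 3–4 at easting≈152864.6 (left) → 0 crossings.
Spur: no edge straddles that height → 0 crossings.
Gulch: no edge straddles that height → 0 crossings.
All counts are even, so the point lies outside every listed polygon.

none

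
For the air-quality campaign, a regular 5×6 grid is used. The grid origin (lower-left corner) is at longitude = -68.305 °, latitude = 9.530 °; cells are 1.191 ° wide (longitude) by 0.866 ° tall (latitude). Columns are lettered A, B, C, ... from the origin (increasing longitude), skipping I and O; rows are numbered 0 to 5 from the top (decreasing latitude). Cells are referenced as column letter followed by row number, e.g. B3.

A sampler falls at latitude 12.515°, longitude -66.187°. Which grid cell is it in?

B2

Column index: ⌊(-66.187 − -68.305) / 1.191⌋ = ⌊1.778⌋ = 1 → column B
Row offset from origin: ⌊(12.515 − 9.530) / 0.866⌋ = ⌊3.447⌋ = 3 → row 2 (counted from top)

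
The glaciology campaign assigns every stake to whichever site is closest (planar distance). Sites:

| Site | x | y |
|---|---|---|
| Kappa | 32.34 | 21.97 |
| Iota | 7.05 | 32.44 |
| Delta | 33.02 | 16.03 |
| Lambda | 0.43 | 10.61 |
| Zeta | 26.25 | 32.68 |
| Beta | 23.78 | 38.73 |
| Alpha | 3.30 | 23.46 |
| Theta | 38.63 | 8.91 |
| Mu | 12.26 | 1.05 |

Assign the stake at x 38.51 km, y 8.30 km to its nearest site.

Theta

Squared distances to each site:
Kappa: 224.938; Iota: 1572.471; Delta: 89.893; Lambda: 1455.422; Zeta: 744.692; Beta: 1142.958; Alpha: 1469.570; Theta: 0.387; Mu: 741.625.
Minimum at Theta.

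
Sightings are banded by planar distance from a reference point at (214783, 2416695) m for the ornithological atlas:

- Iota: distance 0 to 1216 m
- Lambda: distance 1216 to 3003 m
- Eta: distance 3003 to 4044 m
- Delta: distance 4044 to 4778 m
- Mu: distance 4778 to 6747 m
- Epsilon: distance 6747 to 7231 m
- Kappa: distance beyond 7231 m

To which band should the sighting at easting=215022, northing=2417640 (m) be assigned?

Iota

Distance = √((215022−214783)² + (2417640−2416695)²) = √(57121.000 + 893025.000) = 974.754 m.
0 ≤ 974.754 < 1216 → Iota.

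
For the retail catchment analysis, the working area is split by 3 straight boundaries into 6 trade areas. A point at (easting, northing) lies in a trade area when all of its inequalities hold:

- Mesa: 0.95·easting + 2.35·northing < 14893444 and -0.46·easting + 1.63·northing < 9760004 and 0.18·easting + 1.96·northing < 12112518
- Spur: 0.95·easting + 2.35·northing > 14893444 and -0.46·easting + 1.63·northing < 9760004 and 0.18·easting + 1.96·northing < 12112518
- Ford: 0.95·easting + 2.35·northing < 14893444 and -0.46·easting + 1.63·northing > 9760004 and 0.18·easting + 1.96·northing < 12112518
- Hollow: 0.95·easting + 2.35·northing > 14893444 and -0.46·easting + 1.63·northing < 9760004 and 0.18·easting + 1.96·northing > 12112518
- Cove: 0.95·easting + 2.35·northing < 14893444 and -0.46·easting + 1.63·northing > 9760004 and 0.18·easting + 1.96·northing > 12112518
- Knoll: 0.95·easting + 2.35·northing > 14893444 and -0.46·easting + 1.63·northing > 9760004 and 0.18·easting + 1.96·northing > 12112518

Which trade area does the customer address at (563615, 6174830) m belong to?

0.95·563615 + 2.35·6174830 = 15046284.750, which is > 14893444
-0.46·563615 + 1.63·6174830 = 9805710.000, which is > 9760004
0.18·563615 + 1.96·6174830 = 12204117.500, which is > 12112518
This sign pattern matches Knoll.

Knoll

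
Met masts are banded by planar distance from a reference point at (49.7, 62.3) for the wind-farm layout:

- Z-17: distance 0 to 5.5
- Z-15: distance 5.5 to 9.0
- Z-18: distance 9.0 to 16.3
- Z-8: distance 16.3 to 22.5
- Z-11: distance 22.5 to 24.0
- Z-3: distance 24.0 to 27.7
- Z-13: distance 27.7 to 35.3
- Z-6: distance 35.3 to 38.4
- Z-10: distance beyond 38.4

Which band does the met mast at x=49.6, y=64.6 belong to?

Z-17

Distance = √((49.6−49.7)² + (64.6−62.3)²) = √(0.010 + 5.290) = 2.302.
0 ≤ 2.302 < 5.5 → Z-17.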